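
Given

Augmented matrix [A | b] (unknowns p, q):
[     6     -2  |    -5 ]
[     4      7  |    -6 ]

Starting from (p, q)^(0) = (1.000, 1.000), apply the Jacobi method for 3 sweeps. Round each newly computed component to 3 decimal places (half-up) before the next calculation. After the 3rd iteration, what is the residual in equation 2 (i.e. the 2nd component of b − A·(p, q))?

-1.141

Iteration 1:
  p = (-5 - (-2)·1.000) / (6) = -0.500
  q = (-6 - (4)·1.000) / (7) = -1.429
Iteration 2:
  p = (-5 - (-2)·-1.429) / (6) = -1.310
  q = (-6 - (4)·-0.500) / (7) = -0.571
Iteration 3:
  p = (-5 - (-2)·-0.571) / (6) = -1.024
  q = (-6 - (4)·-1.310) / (7) = -0.109
Residual b − A·x = (0.926, -1.141)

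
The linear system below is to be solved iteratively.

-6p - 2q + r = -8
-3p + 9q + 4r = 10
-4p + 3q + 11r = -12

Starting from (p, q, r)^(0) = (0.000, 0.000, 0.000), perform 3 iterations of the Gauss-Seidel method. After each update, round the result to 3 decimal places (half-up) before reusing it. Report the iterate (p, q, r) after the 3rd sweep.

(0.515, 1.880, -1.416)

Iteration 1:
  p = (-8 - (-2)·0.000 - (1)·0.000) / (-6) = 1.333
  q = (10 - (-3)·1.333 - (4)·0.000) / (9) = 1.555
  r = (-12 - (-4)·1.333 - (3)·1.555) / (11) = -1.030
Iteration 2:
  p = (-8 - (-2)·1.555 - (1)·-1.030) / (-6) = 0.643
  q = (10 - (-3)·0.643 - (4)·-1.030) / (9) = 1.783
  r = (-12 - (-4)·0.643 - (3)·1.783) / (11) = -1.343
Iteration 3:
  p = (-8 - (-2)·1.783 - (1)·-1.343) / (-6) = 0.515
  q = (10 - (-3)·0.515 - (4)·-1.343) / (9) = 1.880
  r = (-12 - (-4)·0.515 - (3)·1.880) / (11) = -1.416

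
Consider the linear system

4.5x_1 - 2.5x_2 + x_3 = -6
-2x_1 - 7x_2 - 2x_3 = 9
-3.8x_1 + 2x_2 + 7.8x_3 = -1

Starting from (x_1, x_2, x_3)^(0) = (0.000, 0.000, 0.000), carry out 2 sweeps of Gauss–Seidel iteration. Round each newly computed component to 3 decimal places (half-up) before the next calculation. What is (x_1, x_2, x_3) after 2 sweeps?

(-1.715, -0.640, -0.800)

Iteration 1:
  x_1 = (-6 - (-2.5)·0.000 - (1)·0.000) / (4.5) = -1.333
  x_2 = (9 - (-2)·-1.333 - (-2)·0.000) / (-7) = -0.905
  x_3 = (-1 - (-3.8)·-1.333 - (2)·-0.905) / (7.8) = -0.546
Iteration 2:
  x_1 = (-6 - (-2.5)·-0.905 - (1)·-0.546) / (4.5) = -1.715
  x_2 = (9 - (-2)·-1.715 - (-2)·-0.546) / (-7) = -0.640
  x_3 = (-1 - (-3.8)·-1.715 - (2)·-0.640) / (7.8) = -0.800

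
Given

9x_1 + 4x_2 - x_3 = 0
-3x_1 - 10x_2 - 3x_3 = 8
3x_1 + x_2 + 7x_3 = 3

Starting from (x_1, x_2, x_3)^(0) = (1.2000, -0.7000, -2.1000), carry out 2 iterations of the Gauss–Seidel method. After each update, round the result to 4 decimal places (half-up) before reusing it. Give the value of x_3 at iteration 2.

Iteration 1:
  x_1 = (0 - (4)·-0.7000 - (-1)·-2.1000) / (9) = 0.0778
  x_2 = (8 - (-3)·0.0778 - (-3)·-2.1000) / (-10) = -0.1933
  x_3 = (3 - (3)·0.0778 - (1)·-0.1933) / (7) = 0.4228
Iteration 2:
  x_1 = (0 - (4)·-0.1933 - (-1)·0.4228) / (9) = 0.1329
  x_2 = (8 - (-3)·0.1329 - (-3)·0.4228) / (-10) = -0.9667
  x_3 = (3 - (3)·0.1329 - (1)·-0.9667) / (7) = 0.5097

0.5097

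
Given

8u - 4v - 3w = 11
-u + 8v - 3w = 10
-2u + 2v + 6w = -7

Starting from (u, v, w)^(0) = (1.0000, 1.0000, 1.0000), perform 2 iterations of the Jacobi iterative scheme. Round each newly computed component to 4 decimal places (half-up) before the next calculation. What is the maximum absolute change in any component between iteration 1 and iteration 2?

0.6563

Iteration 1:
  u = (11 - (-4)·1.0000 - (-3)·1.0000) / (8) = 2.2500
  v = (10 - (-1)·1.0000 - (-3)·1.0000) / (8) = 1.7500
  w = (-7 - (-2)·1.0000 - (2)·1.0000) / (6) = -1.1667
Iteration 2:
  u = (11 - (-4)·1.7500 - (-3)·-1.1667) / (8) = 1.8125
  v = (10 - (-1)·2.2500 - (-3)·-1.1667) / (8) = 1.0937
  w = (-7 - (-2)·2.2500 - (2)·1.7500) / (6) = -1.0000
Change: (-0.4375, -0.6563, 0.1667) → max |·| = 0.6563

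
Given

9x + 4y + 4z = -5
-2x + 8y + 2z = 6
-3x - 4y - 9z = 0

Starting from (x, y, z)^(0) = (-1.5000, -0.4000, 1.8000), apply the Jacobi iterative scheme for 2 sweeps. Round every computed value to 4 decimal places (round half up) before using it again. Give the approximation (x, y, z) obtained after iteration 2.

(-0.8235, 0.2861, 0.4259)

Iteration 1:
  x = (-5 - (4)·-0.4000 - (4)·1.8000) / (9) = -1.1778
  y = (6 - (-2)·-1.5000 - (2)·1.8000) / (8) = -0.0750
  z = (0 - (-3)·-1.5000 - (-4)·-0.4000) / (-9) = 0.6778
Iteration 2:
  x = (-5 - (4)·-0.0750 - (4)·0.6778) / (9) = -0.8235
  y = (6 - (-2)·-1.1778 - (2)·0.6778) / (8) = 0.2861
  z = (0 - (-3)·-1.1778 - (-4)·-0.0750) / (-9) = 0.4259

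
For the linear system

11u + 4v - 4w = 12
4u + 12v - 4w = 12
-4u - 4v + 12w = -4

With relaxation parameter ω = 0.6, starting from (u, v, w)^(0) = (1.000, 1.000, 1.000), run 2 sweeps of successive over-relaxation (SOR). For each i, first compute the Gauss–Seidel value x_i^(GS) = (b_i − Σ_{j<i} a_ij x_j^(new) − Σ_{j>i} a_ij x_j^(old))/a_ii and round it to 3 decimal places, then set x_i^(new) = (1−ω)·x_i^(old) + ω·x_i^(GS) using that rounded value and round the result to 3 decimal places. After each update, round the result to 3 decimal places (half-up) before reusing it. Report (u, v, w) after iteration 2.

(0.994, 0.919, 0.426)

Iteration 1:
  u: GS value = (12 - (4)·1.000 - (-4)·1.000) / (11) = 1.091;  u ← (1−ω)·1.000 + ω·1.091 = 1.055
  v: GS value = (12 - (4)·1.055 - (-4)·1.000) / (12) = 0.982;  v ← (1−ω)·1.000 + ω·0.982 = 0.989
  w: GS value = (-4 - (-4)·1.055 - (-4)·0.989) / (12) = 0.348;  w ← (1−ω)·1.000 + ω·0.348 = 0.609
Iteration 2:
  u: GS value = (12 - (4)·0.989 - (-4)·0.609) / (11) = 0.953;  u ← (1−ω)·1.055 + ω·0.953 = 0.994
  v: GS value = (12 - (4)·0.994 - (-4)·0.609) / (12) = 0.872;  v ← (1−ω)·0.989 + ω·0.872 = 0.919
  w: GS value = (-4 - (-4)·0.994 - (-4)·0.919) / (12) = 0.304;  w ← (1−ω)·0.609 + ω·0.304 = 0.426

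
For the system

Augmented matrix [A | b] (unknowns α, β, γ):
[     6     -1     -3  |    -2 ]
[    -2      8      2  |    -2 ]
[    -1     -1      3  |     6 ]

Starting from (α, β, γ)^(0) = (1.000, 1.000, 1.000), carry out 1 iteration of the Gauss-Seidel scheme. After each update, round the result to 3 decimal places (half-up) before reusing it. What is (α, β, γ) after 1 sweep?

(0.333, -0.417, 1.972)

Iteration 1:
  α = (-2 - (-1)·1.000 - (-3)·1.000) / (6) = 0.333
  β = (-2 - (-2)·0.333 - (2)·1.000) / (8) = -0.417
  γ = (6 - (-1)·0.333 - (-1)·-0.417) / (3) = 1.972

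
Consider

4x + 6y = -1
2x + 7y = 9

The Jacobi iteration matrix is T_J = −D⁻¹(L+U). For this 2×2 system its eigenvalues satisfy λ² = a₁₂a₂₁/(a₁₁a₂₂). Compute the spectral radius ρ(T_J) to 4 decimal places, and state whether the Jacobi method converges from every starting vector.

0.6547

a₁₂a₂₁/(a₁₁a₂₂) = (6)·(2) / ((4)·(7)) = 0.428571
ρ = √|0.428571| = √0.428571 = 0.6547
ρ < 1, so Jacobi converges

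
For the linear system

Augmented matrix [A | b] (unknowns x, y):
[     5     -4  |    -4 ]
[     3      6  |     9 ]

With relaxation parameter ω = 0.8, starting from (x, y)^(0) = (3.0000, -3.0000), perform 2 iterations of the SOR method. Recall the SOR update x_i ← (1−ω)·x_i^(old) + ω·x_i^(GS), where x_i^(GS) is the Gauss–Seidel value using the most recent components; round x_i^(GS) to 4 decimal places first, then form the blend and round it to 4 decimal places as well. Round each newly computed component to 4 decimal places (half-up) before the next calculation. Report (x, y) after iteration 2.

(-0.1462, 1.5353)

Iteration 1:
  x: GS value = (-4 - (-4)·-3.0000) / (5) = -3.2000;  x ← (1−ω)·3.0000 + ω·-3.2000 = -1.9600
  y: GS value = (9 - (3)·-1.9600) / (6) = 2.4800;  y ← (1−ω)·-3.0000 + ω·2.4800 = 1.3840
Iteration 2:
  x: GS value = (-4 - (-4)·1.3840) / (5) = 0.3072;  x ← (1−ω)·-1.9600 + ω·0.3072 = -0.1462
  y: GS value = (9 - (3)·-0.1462) / (6) = 1.5731;  y ← (1−ω)·1.3840 + ω·1.5731 = 1.5353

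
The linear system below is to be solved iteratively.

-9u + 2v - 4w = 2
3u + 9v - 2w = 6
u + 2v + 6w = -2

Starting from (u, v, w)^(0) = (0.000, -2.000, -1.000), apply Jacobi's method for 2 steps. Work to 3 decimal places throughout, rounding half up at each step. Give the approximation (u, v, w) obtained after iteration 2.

Iteration 1:
  u = (2 - (2)·-2.000 - (-4)·-1.000) / (-9) = -0.222
  v = (6 - (3)·0.000 - (-2)·-1.000) / (9) = 0.444
  w = (-2 - (1)·0.000 - (2)·-2.000) / (6) = 0.333
Iteration 2:
  u = (2 - (2)·0.444 - (-4)·0.333) / (-9) = -0.272
  v = (6 - (3)·-0.222 - (-2)·0.333) / (9) = 0.815
  w = (-2 - (1)·-0.222 - (2)·0.444) / (6) = -0.444

(-0.272, 0.815, -0.444)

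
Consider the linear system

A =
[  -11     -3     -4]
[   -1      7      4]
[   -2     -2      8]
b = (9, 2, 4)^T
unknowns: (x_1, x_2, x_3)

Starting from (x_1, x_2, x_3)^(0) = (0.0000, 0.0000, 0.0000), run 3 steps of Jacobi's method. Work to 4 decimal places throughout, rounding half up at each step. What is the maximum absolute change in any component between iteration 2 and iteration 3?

0.1656

Iteration 1:
  x_1 = (9 - (-3)·0.0000 - (-4)·0.0000) / (-11) = -0.8182
  x_2 = (2 - (-1)·0.0000 - (4)·0.0000) / (7) = 0.2857
  x_3 = (4 - (-2)·0.0000 - (-2)·0.0000) / (8) = 0.5000
Iteration 2:
  x_1 = (9 - (-3)·0.2857 - (-4)·0.5000) / (-11) = -1.0779
  x_2 = (2 - (-1)·-0.8182 - (4)·0.5000) / (7) = -0.1169
  x_3 = (4 - (-2)·-0.8182 - (-2)·0.2857) / (8) = 0.3669
Iteration 3:
  x_1 = (9 - (-3)·-0.1169 - (-4)·0.3669) / (-11) = -0.9197
  x_2 = (2 - (-1)·-1.0779 - (4)·0.3669) / (7) = -0.0779
  x_3 = (4 - (-2)·-1.0779 - (-2)·-0.1169) / (8) = 0.2013
Change: (0.1582, 0.0390, -0.1656) → max |·| = 0.1656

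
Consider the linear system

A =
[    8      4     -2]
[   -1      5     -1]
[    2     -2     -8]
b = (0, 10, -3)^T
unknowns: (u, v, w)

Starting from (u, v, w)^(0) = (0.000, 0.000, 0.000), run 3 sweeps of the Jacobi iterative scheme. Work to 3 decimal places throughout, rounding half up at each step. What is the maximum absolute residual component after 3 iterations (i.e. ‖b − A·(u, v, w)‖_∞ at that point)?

0.636

Iteration 1:
  u = (0 - (4)·0.000 - (-2)·0.000) / (8) = 0.000
  v = (10 - (-1)·0.000 - (-1)·0.000) / (5) = 2.000
  w = (-3 - (2)·0.000 - (-2)·0.000) / (-8) = 0.375
Iteration 2:
  u = (0 - (4)·2.000 - (-2)·0.375) / (8) = -0.906
  v = (10 - (-1)·0.000 - (-1)·0.375) / (5) = 2.075
  w = (-3 - (2)·0.000 - (-2)·2.000) / (-8) = -0.125
Iteration 3:
  u = (0 - (4)·2.075 - (-2)·-0.125) / (8) = -1.069
  v = (10 - (-1)·-0.906 - (-1)·-0.125) / (5) = 1.794
  w = (-3 - (2)·-0.906 - (-2)·2.075) / (-8) = -0.370
Residual b − A·x = (0.636, -0.409, -0.234); ∞-norm = 0.636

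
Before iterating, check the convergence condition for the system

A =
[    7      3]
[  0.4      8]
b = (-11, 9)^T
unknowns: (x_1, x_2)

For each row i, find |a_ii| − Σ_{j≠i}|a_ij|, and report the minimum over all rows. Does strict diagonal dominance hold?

4

row 1: |7| − (3) = 4
row 2: |8| − (0.4) = 7.6
minimum over rows = 4 → strictly diagonally dominant (convergence guaranteed)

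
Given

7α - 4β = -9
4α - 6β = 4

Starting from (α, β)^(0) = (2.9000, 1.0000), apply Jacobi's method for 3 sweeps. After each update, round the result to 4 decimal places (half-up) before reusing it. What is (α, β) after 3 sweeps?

Iteration 1:
  α = (-9 - (-4)·1.0000) / (7) = -0.7143
  β = (4 - (4)·2.9000) / (-6) = 1.2667
Iteration 2:
  α = (-9 - (-4)·1.2667) / (7) = -0.5619
  β = (4 - (4)·-0.7143) / (-6) = -1.1429
Iteration 3:
  α = (-9 - (-4)·-1.1429) / (7) = -1.9388
  β = (4 - (4)·-0.5619) / (-6) = -1.0413

(-1.9388, -1.0413)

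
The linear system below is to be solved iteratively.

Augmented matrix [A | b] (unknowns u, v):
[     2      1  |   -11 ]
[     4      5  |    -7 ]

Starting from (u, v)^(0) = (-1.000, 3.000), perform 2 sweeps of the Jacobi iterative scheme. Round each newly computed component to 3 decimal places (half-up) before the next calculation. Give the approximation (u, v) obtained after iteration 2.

(-5.200, 4.200)

Iteration 1:
  u = (-11 - (1)·3.000) / (2) = -7.000
  v = (-7 - (4)·-1.000) / (5) = -0.600
Iteration 2:
  u = (-11 - (1)·-0.600) / (2) = -5.200
  v = (-7 - (4)·-7.000) / (5) = 4.200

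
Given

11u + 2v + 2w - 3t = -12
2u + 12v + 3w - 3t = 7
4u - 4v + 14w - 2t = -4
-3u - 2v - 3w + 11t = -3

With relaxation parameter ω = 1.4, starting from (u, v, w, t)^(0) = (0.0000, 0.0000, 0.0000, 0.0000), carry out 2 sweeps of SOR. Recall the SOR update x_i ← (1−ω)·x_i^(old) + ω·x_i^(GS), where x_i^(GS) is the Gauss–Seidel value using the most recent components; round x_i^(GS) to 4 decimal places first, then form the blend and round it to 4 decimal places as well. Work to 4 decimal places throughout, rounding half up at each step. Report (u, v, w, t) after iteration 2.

(-1.5434, 0.3272, -0.0052, -0.7272)

Iteration 1:
  u: GS value = (-12 - (2)·0.0000 - (2)·0.0000 - (-3)·0.0000) / (11) = -1.0909;  u ← (1−ω)·0.0000 + ω·-1.0909 = -1.5273
  v: GS value = (7 - (2)·-1.5273 - (3)·0.0000 - (-3)·0.0000) / (12) = 0.8379;  v ← (1−ω)·0.0000 + ω·0.8379 = 1.1731
  w: GS value = (-4 - (4)·-1.5273 - (-4)·1.1731 - (-2)·0.0000) / (14) = 0.4858;  w ← (1−ω)·0.0000 + ω·0.4858 = 0.6801
  t: GS value = (-3 - (-3)·-1.5273 - (-2)·1.1731 - (-3)·0.6801) / (11) = -0.2905;  t ← (1−ω)·0.0000 + ω·-0.2905 = -0.4067
Iteration 2:
  u: GS value = (-12 - (2)·1.1731 - (2)·0.6801 - (-3)·-0.4067) / (11) = -1.5388;  u ← (1−ω)·-1.5273 + ω·-1.5388 = -1.5434
  v: GS value = (7 - (2)·-1.5434 - (3)·0.6801 - (-3)·-0.4067) / (12) = 0.5689;  v ← (1−ω)·1.1731 + ω·0.5689 = 0.3272
  w: GS value = (-4 - (4)·-1.5434 - (-4)·0.3272 - (-2)·-0.4067) / (14) = 0.1906;  w ← (1−ω)·0.6801 + ω·0.1906 = -0.0052
  t: GS value = (-3 - (-3)·-1.5434 - (-2)·0.3272 - (-3)·-0.0052) / (11) = -0.6356;  t ← (1−ω)·-0.4067 + ω·-0.6356 = -0.7272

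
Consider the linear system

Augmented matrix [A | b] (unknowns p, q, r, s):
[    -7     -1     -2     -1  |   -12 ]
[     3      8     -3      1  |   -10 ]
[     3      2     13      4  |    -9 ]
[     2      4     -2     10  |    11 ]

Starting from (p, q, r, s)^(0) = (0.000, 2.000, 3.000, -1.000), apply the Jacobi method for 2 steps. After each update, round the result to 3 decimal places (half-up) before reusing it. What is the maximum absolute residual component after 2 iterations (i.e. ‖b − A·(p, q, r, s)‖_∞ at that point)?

Iteration 1:
  p = (-12 - (-1)·2.000 - (-2)·3.000 - (-1)·-1.000) / (-7) = 0.714
  q = (-10 - (3)·0.000 - (-3)·3.000 - (1)·-1.000) / (8) = 0.000
  r = (-9 - (3)·0.000 - (2)·2.000 - (4)·-1.000) / (13) = -0.692
  s = (11 - (2)·0.000 - (4)·2.000 - (-2)·3.000) / (10) = 0.900
Iteration 2:
  p = (-12 - (-1)·0.000 - (-2)·-0.692 - (-1)·0.900) / (-7) = 1.783
  q = (-10 - (3)·0.714 - (-3)·-0.692 - (1)·0.900) / (8) = -1.890
  r = (-9 - (3)·0.714 - (2)·0.000 - (4)·0.900) / (13) = -1.134
  s = (11 - (2)·0.714 - (4)·0.000 - (-2)·-0.692) / (10) = 0.819
Residual b − A·x = (-2.858, -4.450, 0.897, 4.536); ∞-norm = 4.536

4.536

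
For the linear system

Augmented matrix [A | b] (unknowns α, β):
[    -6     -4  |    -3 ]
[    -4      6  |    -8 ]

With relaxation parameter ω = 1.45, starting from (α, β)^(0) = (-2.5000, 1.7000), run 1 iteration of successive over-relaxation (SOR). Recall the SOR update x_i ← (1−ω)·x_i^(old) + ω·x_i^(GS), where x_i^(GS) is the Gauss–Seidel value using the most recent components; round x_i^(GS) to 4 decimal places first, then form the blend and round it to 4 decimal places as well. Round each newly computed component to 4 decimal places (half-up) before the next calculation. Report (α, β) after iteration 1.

Iteration 1:
  α: GS value = (-3 - (-4)·1.7000) / (-6) = -0.6333;  α ← (1−ω)·-2.5000 + ω·-0.6333 = 0.2067
  β: GS value = (-8 - (-4)·0.2067) / (6) = -1.1955;  β ← (1−ω)·1.7000 + ω·-1.1955 = -2.4985

(0.2067, -2.4985)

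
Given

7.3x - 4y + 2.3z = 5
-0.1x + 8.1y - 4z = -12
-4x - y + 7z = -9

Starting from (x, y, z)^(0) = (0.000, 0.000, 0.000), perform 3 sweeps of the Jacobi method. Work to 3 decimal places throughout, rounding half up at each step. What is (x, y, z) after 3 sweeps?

Iteration 1:
  x = (5 - (-4)·0.000 - (2.3)·0.000) / (7.3) = 0.685
  y = (-12 - (-0.1)·0.000 - (-4)·0.000) / (8.1) = -1.481
  z = (-9 - (-4)·0.000 - (-1)·0.000) / (7) = -1.286
Iteration 2:
  x = (5 - (-4)·-1.481 - (2.3)·-1.286) / (7.3) = 0.279
  y = (-12 - (-0.1)·0.685 - (-4)·-1.286) / (8.1) = -2.108
  z = (-9 - (-4)·0.685 - (-1)·-1.481) / (7) = -1.106
Iteration 3:
  x = (5 - (-4)·-2.108 - (2.3)·-1.106) / (7.3) = -0.122
  y = (-12 - (-0.1)·0.279 - (-4)·-1.106) / (8.1) = -2.024
  z = (-9 - (-4)·0.279 - (-1)·-2.108) / (7) = -1.427

(-0.122, -2.024, -1.427)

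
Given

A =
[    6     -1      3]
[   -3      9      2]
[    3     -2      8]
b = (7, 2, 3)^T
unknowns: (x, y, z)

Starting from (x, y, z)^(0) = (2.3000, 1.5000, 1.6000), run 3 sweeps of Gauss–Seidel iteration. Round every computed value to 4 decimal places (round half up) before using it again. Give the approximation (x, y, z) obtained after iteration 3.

(1.2080, 0.6024, 0.0726)

Iteration 1:
  x = (7 - (-1)·1.5000 - (3)·1.6000) / (6) = 0.6167
  y = (2 - (-3)·0.6167 - (2)·1.6000) / (9) = 0.0722
  z = (3 - (3)·0.6167 - (-2)·0.0722) / (8) = 0.1618
Iteration 2:
  x = (7 - (-1)·0.0722 - (3)·0.1618) / (6) = 1.0978
  y = (2 - (-3)·1.0978 - (2)·0.1618) / (9) = 0.5522
  z = (3 - (3)·1.0978 - (-2)·0.5522) / (8) = 0.1014
Iteration 3:
  x = (7 - (-1)·0.5522 - (3)·0.1014) / (6) = 1.2080
  y = (2 - (-3)·1.2080 - (2)·0.1014) / (9) = 0.6024
  z = (3 - (3)·1.2080 - (-2)·0.6024) / (8) = 0.0726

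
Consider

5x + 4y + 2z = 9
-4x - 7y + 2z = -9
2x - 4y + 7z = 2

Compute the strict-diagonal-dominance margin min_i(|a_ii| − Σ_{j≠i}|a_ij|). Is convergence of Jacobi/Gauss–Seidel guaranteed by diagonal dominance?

row 1: |5| − (4+2) = -1
row 2: |-7| − (4+2) = 1
row 3: |7| − (2+4) = 1
minimum over rows = -1 → not strictly diagonally dominant

-1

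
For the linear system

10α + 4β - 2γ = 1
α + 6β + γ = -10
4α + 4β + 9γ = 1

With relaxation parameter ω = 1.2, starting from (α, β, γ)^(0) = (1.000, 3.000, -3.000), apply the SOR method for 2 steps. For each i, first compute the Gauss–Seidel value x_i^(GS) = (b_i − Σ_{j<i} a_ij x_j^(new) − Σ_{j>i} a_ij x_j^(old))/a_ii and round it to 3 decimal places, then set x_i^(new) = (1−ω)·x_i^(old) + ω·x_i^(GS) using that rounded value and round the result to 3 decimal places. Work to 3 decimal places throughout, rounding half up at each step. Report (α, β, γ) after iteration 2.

(1.974, -2.636, -0.065)

Iteration 1:
  α: GS value = (1 - (4)·3.000 - (-2)·-3.000) / (10) = -1.700;  α ← (1−ω)·1.000 + ω·-1.700 = -2.240
  β: GS value = (-10 - (1)·-2.240 - (1)·-3.000) / (6) = -0.793;  β ← (1−ω)·3.000 + ω·-0.793 = -1.552
  γ: GS value = (1 - (4)·-2.240 - (4)·-1.552) / (9) = 1.796;  γ ← (1−ω)·-3.000 + ω·1.796 = 2.755
Iteration 2:
  α: GS value = (1 - (4)·-1.552 - (-2)·2.755) / (10) = 1.272;  α ← (1−ω)·-2.240 + ω·1.272 = 1.974
  β: GS value = (-10 - (1)·1.974 - (1)·2.755) / (6) = -2.455;  β ← (1−ω)·-1.552 + ω·-2.455 = -2.636
  γ: GS value = (1 - (4)·1.974 - (4)·-2.636) / (9) = 0.405;  γ ← (1−ω)·2.755 + ω·0.405 = -0.065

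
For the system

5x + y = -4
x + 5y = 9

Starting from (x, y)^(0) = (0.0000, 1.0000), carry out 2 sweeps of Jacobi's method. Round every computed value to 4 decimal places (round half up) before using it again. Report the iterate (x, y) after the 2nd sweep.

Iteration 1:
  x = (-4 - (1)·1.0000) / (5) = -1.0000
  y = (9 - (1)·0.0000) / (5) = 1.8000
Iteration 2:
  x = (-4 - (1)·1.8000) / (5) = -1.1600
  y = (9 - (1)·-1.0000) / (5) = 2.0000

(-1.1600, 2.0000)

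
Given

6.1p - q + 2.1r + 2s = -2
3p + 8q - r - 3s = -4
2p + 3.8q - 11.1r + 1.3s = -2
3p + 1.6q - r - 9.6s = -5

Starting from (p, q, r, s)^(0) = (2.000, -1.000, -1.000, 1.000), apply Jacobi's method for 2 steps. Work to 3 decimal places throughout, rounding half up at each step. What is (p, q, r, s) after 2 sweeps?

Iteration 1:
  p = (-2 - (-1)·-1.000 - (2.1)·-1.000 - (2)·1.000) / (6.1) = -0.475
  q = (-4 - (3)·2.000 - (-1)·-1.000 - (-3)·1.000) / (8) = -1.000
  r = (-2 - (2)·2.000 - (3.8)·-1.000 - (1.3)·1.000) / (-11.1) = 0.315
  s = (-5 - (3)·2.000 - (1.6)·-1.000 - (-1)·-1.000) / (-9.6) = 1.083
Iteration 2:
  p = (-2 - (-1)·-1.000 - (2.1)·0.315 - (2)·1.083) / (6.1) = -0.955
  q = (-4 - (3)·-0.475 - (-1)·0.315 - (-3)·1.083) / (8) = 0.124
  r = (-2 - (2)·-0.475 - (3.8)·-1.000 - (1.3)·1.083) / (-11.1) = -0.121
  s = (-5 - (3)·-0.475 - (1.6)·-1.000 - (-1)·0.315) / (-9.6) = 0.173

(-0.955, 0.124, -0.121, 0.173)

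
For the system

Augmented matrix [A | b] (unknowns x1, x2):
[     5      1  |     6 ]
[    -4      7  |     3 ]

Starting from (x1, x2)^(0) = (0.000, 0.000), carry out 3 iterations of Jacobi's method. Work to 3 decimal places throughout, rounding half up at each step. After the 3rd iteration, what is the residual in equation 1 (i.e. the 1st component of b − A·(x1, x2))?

Iteration 1:
  x1 = (6 - (1)·0.000) / (5) = 1.200
  x2 = (3 - (-4)·0.000) / (7) = 0.429
Iteration 2:
  x1 = (6 - (1)·0.429) / (5) = 1.114
  x2 = (3 - (-4)·1.200) / (7) = 1.114
Iteration 3:
  x1 = (6 - (1)·1.114) / (5) = 0.977
  x2 = (3 - (-4)·1.114) / (7) = 1.065
Residual b − A·x = (0.050, -0.547)

0.050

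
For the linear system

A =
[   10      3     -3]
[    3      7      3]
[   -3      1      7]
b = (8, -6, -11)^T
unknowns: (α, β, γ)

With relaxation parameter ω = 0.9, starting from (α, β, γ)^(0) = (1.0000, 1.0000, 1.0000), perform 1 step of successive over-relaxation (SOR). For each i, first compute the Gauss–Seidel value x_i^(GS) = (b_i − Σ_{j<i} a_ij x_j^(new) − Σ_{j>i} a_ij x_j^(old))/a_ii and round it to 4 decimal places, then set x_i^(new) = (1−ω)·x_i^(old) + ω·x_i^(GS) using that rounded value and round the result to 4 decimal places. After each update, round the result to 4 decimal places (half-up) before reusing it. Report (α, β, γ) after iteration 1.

Iteration 1:
  α: GS value = (8 - (3)·1.0000 - (-3)·1.0000) / (10) = 0.8000;  α ← (1−ω)·1.0000 + ω·0.8000 = 0.8200
  β: GS value = (-6 - (3)·0.8200 - (3)·1.0000) / (7) = -1.6371;  β ← (1−ω)·1.0000 + ω·-1.6371 = -1.3734
  γ: GS value = (-11 - (-3)·0.8200 - (1)·-1.3734) / (7) = -1.0238;  γ ← (1−ω)·1.0000 + ω·-1.0238 = -0.8214

(0.8200, -1.3734, -0.8214)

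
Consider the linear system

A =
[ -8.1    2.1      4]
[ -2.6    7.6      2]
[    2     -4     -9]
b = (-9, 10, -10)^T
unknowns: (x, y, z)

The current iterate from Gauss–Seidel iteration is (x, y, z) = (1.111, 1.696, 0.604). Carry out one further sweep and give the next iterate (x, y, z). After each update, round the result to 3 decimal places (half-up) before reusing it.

(1.849, 1.789, 0.727)

One sweep:
  x = (-9 - (2.1)·1.696 - (4)·0.604) / (-8.1) = 1.849
  y = (10 - (-2.6)·1.849 - (2)·0.604) / (7.6) = 1.789
  z = (-10 - (2)·1.849 - (-4)·1.789) / (-9) = 0.727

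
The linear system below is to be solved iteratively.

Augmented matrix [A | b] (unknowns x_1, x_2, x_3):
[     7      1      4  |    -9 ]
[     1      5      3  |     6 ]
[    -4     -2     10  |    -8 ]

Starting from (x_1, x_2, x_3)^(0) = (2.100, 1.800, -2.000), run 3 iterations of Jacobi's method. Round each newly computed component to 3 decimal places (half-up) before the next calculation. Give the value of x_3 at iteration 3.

-1.311

Iteration 1:
  x_1 = (-9 - (1)·1.800 - (4)·-2.000) / (7) = -0.400
  x_2 = (6 - (1)·2.100 - (3)·-2.000) / (5) = 1.980
  x_3 = (-8 - (-4)·2.100 - (-2)·1.800) / (10) = 0.400
Iteration 2:
  x_1 = (-9 - (1)·1.980 - (4)·0.400) / (7) = -1.797
  x_2 = (6 - (1)·-0.400 - (3)·0.400) / (5) = 1.040
  x_3 = (-8 - (-4)·-0.400 - (-2)·1.980) / (10) = -0.564
Iteration 3:
  x_1 = (-9 - (1)·1.040 - (4)·-0.564) / (7) = -1.112
  x_2 = (6 - (1)·-1.797 - (3)·-0.564) / (5) = 1.898
  x_3 = (-8 - (-4)·-1.797 - (-2)·1.040) / (10) = -1.311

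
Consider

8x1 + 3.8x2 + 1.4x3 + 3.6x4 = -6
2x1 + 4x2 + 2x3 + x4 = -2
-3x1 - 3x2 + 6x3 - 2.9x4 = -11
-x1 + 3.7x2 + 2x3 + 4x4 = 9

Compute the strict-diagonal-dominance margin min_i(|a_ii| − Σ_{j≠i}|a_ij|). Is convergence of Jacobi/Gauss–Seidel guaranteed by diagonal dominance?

row 1: |8| − (3.8+1.4+3.6) = -0.8
row 2: |4| − (2+2+1) = -1
row 3: |6| − (3+3+2.9) = -2.9
row 4: |4| − (1+3.7+2) = -2.7
minimum over rows = -2.9 → not strictly diagonally dominant

-2.9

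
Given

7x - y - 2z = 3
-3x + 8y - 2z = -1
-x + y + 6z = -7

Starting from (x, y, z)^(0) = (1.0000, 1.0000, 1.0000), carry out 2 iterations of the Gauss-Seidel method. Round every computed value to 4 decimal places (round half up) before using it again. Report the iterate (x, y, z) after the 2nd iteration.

(0.1786, -0.3326, -1.0815)

Iteration 1:
  x = (3 - (-1)·1.0000 - (-2)·1.0000) / (7) = 0.8571
  y = (-1 - (-3)·0.8571 - (-2)·1.0000) / (8) = 0.4464
  z = (-7 - (-1)·0.8571 - (1)·0.4464) / (6) = -1.0982
Iteration 2:
  x = (3 - (-1)·0.4464 - (-2)·-1.0982) / (7) = 0.1786
  y = (-1 - (-3)·0.1786 - (-2)·-1.0982) / (8) = -0.3326
  z = (-7 - (-1)·0.1786 - (1)·-0.3326) / (6) = -1.0815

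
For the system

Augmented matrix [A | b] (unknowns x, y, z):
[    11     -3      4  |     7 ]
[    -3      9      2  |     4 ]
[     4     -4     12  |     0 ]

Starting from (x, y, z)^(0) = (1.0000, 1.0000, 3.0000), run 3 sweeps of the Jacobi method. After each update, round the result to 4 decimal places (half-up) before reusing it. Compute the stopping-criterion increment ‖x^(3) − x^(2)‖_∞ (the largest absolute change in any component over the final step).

0.2612

Iteration 1:
  x = (7 - (-3)·1.0000 - (4)·3.0000) / (11) = -0.1818
  y = (4 - (-3)·1.0000 - (2)·3.0000) / (9) = 0.1111
  z = (0 - (4)·1.0000 - (-4)·1.0000) / (12) = 0.0000
Iteration 2:
  x = (7 - (-3)·0.1111 - (4)·0.0000) / (11) = 0.6667
  y = (4 - (-3)·-0.1818 - (2)·0.0000) / (9) = 0.3838
  z = (0 - (4)·-0.1818 - (-4)·0.1111) / (12) = 0.0976
Iteration 3:
  x = (7 - (-3)·0.3838 - (4)·0.0976) / (11) = 0.7055
  y = (4 - (-3)·0.6667 - (2)·0.0976) / (9) = 0.6450
  z = (0 - (4)·0.6667 - (-4)·0.3838) / (12) = -0.0943
Change: (0.0388, 0.2612, -0.1919) → max |·| = 0.2612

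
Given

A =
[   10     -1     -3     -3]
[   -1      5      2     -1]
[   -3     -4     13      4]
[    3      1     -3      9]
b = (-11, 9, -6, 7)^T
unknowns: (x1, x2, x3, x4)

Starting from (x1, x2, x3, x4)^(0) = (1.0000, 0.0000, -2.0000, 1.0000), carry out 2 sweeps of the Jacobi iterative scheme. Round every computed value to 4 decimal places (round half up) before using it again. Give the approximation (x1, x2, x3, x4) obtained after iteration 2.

Iteration 1:
  x1 = (-11 - (-1)·0.0000 - (-3)·-2.0000 - (-3)·1.0000) / (10) = -1.4000
  x2 = (9 - (-1)·1.0000 - (2)·-2.0000 - (-1)·1.0000) / (5) = 3.0000
  x3 = (-6 - (-3)·1.0000 - (-4)·0.0000 - (4)·1.0000) / (13) = -0.5385
  x4 = (7 - (3)·1.0000 - (1)·0.0000 - (-3)·-2.0000) / (9) = -0.2222
Iteration 2:
  x1 = (-11 - (-1)·3.0000 - (-3)·-0.5385 - (-3)·-0.2222) / (10) = -1.0282
  x2 = (9 - (-1)·-1.4000 - (2)·-0.5385 - (-1)·-0.2222) / (5) = 1.6910
  x3 = (-6 - (-3)·-1.4000 - (-4)·3.0000 - (4)·-0.2222) / (13) = 0.2068
  x4 = (7 - (3)·-1.4000 - (1)·3.0000 - (-3)·-0.5385) / (9) = 0.7316

(-1.0282, 1.6910, 0.2068, 0.7316)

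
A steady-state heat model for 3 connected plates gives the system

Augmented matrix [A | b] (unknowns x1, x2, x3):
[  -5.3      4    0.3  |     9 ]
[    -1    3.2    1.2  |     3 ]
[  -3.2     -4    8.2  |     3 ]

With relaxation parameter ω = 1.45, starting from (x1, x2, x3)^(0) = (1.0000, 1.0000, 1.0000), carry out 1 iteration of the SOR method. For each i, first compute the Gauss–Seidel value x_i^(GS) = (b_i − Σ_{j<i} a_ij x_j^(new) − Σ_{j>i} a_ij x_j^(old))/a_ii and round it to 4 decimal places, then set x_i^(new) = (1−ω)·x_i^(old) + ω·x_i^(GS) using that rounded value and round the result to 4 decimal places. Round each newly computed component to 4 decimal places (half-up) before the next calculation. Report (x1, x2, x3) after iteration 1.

(-1.7359, -0.4210, -1.1995)

Iteration 1:
  x1: GS value = (9 - (4)·1.0000 - (0.3)·1.0000) / (-5.3) = -0.8868;  x1 ← (1−ω)·1.0000 + ω·-0.8868 = -1.7359
  x2: GS value = (3 - (-1)·-1.7359 - (1.2)·1.0000) / (3.2) = 0.0200;  x2 ← (1−ω)·1.0000 + ω·0.0200 = -0.4210
  x3: GS value = (3 - (-3.2)·-1.7359 - (-4)·-0.4210) / (8.2) = -0.5169;  x3 ← (1−ω)·1.0000 + ω·-0.5169 = -1.1995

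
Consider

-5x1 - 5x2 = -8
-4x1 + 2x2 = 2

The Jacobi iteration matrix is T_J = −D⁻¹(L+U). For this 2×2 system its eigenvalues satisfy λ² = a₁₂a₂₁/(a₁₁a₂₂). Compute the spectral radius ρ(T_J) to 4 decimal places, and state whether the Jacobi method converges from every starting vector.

a₁₂a₂₁/(a₁₁a₂₂) = (-5)·(-4) / ((-5)·(2)) = -2.000000
ρ = √|-2.000000| = √2.000000 = 1.4142
ρ > 1, so Jacobi diverges

1.4142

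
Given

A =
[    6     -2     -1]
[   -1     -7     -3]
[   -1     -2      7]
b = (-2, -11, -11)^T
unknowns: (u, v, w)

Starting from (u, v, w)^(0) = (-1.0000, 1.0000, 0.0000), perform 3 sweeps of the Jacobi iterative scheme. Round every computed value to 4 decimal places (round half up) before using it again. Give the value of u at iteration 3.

0.2143

Iteration 1:
  u = (-2 - (-2)·1.0000 - (-1)·0.0000) / (6) = 0.0000
  v = (-11 - (-1)·-1.0000 - (-3)·0.0000) / (-7) = 1.7143
  w = (-11 - (-1)·-1.0000 - (-2)·1.0000) / (7) = -1.4286
Iteration 2:
  u = (-2 - (-2)·1.7143 - (-1)·-1.4286) / (6) = 0.0000
  v = (-11 - (-1)·0.0000 - (-3)·-1.4286) / (-7) = 2.1837
  w = (-11 - (-1)·0.0000 - (-2)·1.7143) / (7) = -1.0816
Iteration 3:
  u = (-2 - (-2)·2.1837 - (-1)·-1.0816) / (6) = 0.2143
  v = (-11 - (-1)·0.0000 - (-3)·-1.0816) / (-7) = 2.0350
  w = (-11 - (-1)·0.0000 - (-2)·2.1837) / (7) = -0.9475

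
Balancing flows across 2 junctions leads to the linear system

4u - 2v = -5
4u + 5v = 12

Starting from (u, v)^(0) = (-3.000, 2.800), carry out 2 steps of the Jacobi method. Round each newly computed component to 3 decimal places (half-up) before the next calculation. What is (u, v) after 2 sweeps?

(1.150, 2.280)

Iteration 1:
  u = (-5 - (-2)·2.800) / (4) = 0.150
  v = (12 - (4)·-3.000) / (5) = 4.800
Iteration 2:
  u = (-5 - (-2)·4.800) / (4) = 1.150
  v = (12 - (4)·0.150) / (5) = 2.280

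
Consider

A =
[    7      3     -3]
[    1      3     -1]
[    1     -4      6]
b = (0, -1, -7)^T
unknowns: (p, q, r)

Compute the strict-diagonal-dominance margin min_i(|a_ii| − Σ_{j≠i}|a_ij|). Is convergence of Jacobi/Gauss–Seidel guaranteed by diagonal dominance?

1

row 1: |7| − (3+3) = 1
row 2: |3| − (1+1) = 1
row 3: |6| − (1+4) = 1
minimum over rows = 1 → strictly diagonally dominant (convergence guaranteed)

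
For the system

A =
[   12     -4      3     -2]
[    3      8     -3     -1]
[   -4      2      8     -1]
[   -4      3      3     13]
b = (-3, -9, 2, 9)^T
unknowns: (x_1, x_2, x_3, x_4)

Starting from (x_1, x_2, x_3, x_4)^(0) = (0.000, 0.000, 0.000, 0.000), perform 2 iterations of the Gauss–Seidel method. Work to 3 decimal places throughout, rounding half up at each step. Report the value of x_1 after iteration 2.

Iteration 1:
  x_1 = (-3 - (-4)·0.000 - (3)·0.000 - (-2)·0.000) / (12) = -0.250
  x_2 = (-9 - (3)·-0.250 - (-3)·0.000 - (-1)·0.000) / (8) = -1.031
  x_3 = (2 - (-4)·-0.250 - (2)·-1.031 - (-1)·0.000) / (8) = 0.383
  x_4 = (9 - (-4)·-0.250 - (3)·-1.031 - (3)·0.383) / (13) = 0.765
Iteration 2:
  x_1 = (-3 - (-4)·-1.031 - (3)·0.383 - (-2)·0.765) / (12) = -0.562
  x_2 = (-9 - (3)·-0.562 - (-3)·0.383 - (-1)·0.765) / (8) = -0.675
  x_3 = (2 - (-4)·-0.562 - (2)·-0.675 - (-1)·0.765) / (8) = 0.233
  x_4 = (9 - (-4)·-0.562 - (3)·-0.675 - (3)·0.233) / (13) = 0.621

-0.562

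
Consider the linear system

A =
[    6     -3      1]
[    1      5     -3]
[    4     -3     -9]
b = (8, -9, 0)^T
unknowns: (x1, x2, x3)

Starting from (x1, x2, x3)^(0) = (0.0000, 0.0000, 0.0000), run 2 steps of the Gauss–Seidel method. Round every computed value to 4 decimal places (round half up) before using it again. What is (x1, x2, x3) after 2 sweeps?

(0.0864, -1.0484, 0.3879)

Iteration 1:
  x1 = (8 - (-3)·0.0000 - (1)·0.0000) / (6) = 1.3333
  x2 = (-9 - (1)·1.3333 - (-3)·0.0000) / (5) = -2.0667
  x3 = (0 - (4)·1.3333 - (-3)·-2.0667) / (-9) = 1.2815
Iteration 2:
  x1 = (8 - (-3)·-2.0667 - (1)·1.2815) / (6) = 0.0864
  x2 = (-9 - (1)·0.0864 - (-3)·1.2815) / (5) = -1.0484
  x3 = (0 - (4)·0.0864 - (-3)·-1.0484) / (-9) = 0.3879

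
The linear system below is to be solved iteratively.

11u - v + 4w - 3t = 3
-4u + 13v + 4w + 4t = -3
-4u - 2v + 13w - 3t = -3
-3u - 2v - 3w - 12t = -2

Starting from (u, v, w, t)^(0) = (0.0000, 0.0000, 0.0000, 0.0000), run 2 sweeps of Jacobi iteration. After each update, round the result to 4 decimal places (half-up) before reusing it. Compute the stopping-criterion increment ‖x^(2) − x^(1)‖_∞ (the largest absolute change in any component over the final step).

0.1084

Iteration 1:
  u = (3 - (-1)·0.0000 - (4)·0.0000 - (-3)·0.0000) / (11) = 0.2727
  v = (-3 - (-4)·0.0000 - (4)·0.0000 - (4)·0.0000) / (13) = -0.2308
  w = (-3 - (-4)·0.0000 - (-2)·0.0000 - (-3)·0.0000) / (13) = -0.2308
  t = (-2 - (-3)·0.0000 - (-2)·0.0000 - (-3)·0.0000) / (-12) = 0.1667
Iteration 2:
  u = (3 - (-1)·-0.2308 - (4)·-0.2308 - (-3)·0.1667) / (11) = 0.3811
  v = (-3 - (-4)·0.2727 - (4)·-0.2308 - (4)·0.1667) / (13) = -0.1271
  w = (-3 - (-4)·0.2727 - (-2)·-0.2308 - (-3)·0.1667) / (13) = -0.1439
  t = (-2 - (-3)·0.2727 - (-2)·-0.2308 - (-3)·-0.2308) / (-12) = 0.1947
Change: (0.1084, 0.1037, 0.0869, 0.0280) → max |·| = 0.1084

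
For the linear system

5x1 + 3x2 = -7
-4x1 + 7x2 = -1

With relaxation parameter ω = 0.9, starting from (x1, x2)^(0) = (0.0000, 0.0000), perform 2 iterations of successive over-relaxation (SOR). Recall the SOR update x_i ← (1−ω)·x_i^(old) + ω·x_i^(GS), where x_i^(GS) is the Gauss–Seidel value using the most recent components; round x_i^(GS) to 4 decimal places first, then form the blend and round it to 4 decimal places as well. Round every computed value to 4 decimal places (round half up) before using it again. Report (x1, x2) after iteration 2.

Iteration 1:
  x1: GS value = (-7 - (3)·0.0000) / (5) = -1.4000;  x1 ← (1−ω)·0.0000 + ω·-1.4000 = -1.2600
  x2: GS value = (-1 - (-4)·-1.2600) / (7) = -0.8629;  x2 ← (1−ω)·0.0000 + ω·-0.8629 = -0.7766
Iteration 2:
  x1: GS value = (-7 - (3)·-0.7766) / (5) = -0.9340;  x1 ← (1−ω)·-1.2600 + ω·-0.9340 = -0.9666
  x2: GS value = (-1 - (-4)·-0.9666) / (7) = -0.6952;  x2 ← (1−ω)·-0.7766 + ω·-0.6952 = -0.7033

(-0.9666, -0.7033)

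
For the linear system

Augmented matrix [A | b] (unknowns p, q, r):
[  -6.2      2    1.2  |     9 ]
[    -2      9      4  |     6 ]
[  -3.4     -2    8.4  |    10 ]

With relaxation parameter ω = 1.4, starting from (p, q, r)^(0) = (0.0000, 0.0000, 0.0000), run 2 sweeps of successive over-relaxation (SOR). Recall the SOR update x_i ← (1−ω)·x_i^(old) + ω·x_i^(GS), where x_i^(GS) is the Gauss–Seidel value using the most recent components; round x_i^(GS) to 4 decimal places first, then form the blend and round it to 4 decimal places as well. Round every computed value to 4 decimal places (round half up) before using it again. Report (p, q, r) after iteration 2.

(-0.9167, 0.1447, 0.9493)

Iteration 1:
  p: GS value = (9 - (2)·0.0000 - (1.2)·0.0000) / (-6.2) = -1.4516;  p ← (1−ω)·0.0000 + ω·-1.4516 = -2.0322
  q: GS value = (6 - (-2)·-2.0322 - (4)·0.0000) / (9) = 0.2151;  q ← (1−ω)·0.0000 + ω·0.2151 = 0.3011
  r: GS value = (10 - (-3.4)·-2.0322 - (-2)·0.3011) / (8.4) = 0.4396;  r ← (1−ω)·0.0000 + ω·0.4396 = 0.6154
Iteration 2:
  p: GS value = (9 - (2)·0.3011 - (1.2)·0.6154) / (-6.2) = -1.2354;  p ← (1−ω)·-2.0322 + ω·-1.2354 = -0.9167
  q: GS value = (6 - (-2)·-0.9167 - (4)·0.6154) / (9) = 0.1894;  q ← (1−ω)·0.3011 + ω·0.1894 = 0.1447
  r: GS value = (10 - (-3.4)·-0.9167 - (-2)·0.1447) / (8.4) = 0.8539;  r ← (1−ω)·0.6154 + ω·0.8539 = 0.9493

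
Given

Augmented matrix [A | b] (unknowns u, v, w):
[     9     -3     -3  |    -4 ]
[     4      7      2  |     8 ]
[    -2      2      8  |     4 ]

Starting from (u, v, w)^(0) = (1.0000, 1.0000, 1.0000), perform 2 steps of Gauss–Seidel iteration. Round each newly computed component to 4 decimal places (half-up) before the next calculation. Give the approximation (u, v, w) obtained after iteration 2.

(-0.0767, 1.0801, 0.2108)

Iteration 1:
  u = (-4 - (-3)·1.0000 - (-3)·1.0000) / (9) = 0.2222
  v = (8 - (4)·0.2222 - (2)·1.0000) / (7) = 0.7302
  w = (4 - (-2)·0.2222 - (2)·0.7302) / (8) = 0.3730
Iteration 2:
  u = (-4 - (-3)·0.7302 - (-3)·0.3730) / (9) = -0.0767
  v = (8 - (4)·-0.0767 - (2)·0.3730) / (7) = 1.0801
  w = (4 - (-2)·-0.0767 - (2)·1.0801) / (8) = 0.2108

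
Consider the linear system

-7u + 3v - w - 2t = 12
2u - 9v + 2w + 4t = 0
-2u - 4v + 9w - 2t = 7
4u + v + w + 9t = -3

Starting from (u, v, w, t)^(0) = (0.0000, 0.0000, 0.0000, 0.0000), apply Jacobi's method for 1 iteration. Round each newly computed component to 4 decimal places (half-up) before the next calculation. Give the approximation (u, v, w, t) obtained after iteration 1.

(-1.7143, 0.0000, 0.7778, -0.3333)

Iteration 1:
  u = (12 - (3)·0.0000 - (-1)·0.0000 - (-2)·0.0000) / (-7) = -1.7143
  v = (0 - (2)·0.0000 - (2)·0.0000 - (4)·0.0000) / (-9) = 0.0000
  w = (7 - (-2)·0.0000 - (-4)·0.0000 - (-2)·0.0000) / (9) = 0.7778
  t = (-3 - (4)·0.0000 - (1)·0.0000 - (1)·0.0000) / (9) = -0.3333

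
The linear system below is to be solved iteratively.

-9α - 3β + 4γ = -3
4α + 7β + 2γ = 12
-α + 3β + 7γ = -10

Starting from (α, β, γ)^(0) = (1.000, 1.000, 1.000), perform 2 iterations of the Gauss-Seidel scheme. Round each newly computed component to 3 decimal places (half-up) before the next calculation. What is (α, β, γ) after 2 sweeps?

(-0.889, 2.756, -2.737)

Iteration 1:
  α = (-3 - (-3)·1.000 - (4)·1.000) / (-9) = 0.444
  β = (12 - (4)·0.444 - (2)·1.000) / (7) = 1.175
  γ = (-10 - (-1)·0.444 - (3)·1.175) / (7) = -1.869
Iteration 2:
  α = (-3 - (-3)·1.175 - (4)·-1.869) / (-9) = -0.889
  β = (12 - (4)·-0.889 - (2)·-1.869) / (7) = 2.756
  γ = (-10 - (-1)·-0.889 - (3)·2.756) / (7) = -2.737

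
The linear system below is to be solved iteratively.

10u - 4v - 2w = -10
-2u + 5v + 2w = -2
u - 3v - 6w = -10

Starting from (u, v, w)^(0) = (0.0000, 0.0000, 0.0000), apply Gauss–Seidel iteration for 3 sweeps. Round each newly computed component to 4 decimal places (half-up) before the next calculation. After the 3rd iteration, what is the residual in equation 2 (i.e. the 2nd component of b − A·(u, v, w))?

Iteration 1:
  u = (-10 - (-4)·0.0000 - (-2)·0.0000) / (10) = -1.0000
  v = (-2 - (-2)·-1.0000 - (2)·0.0000) / (5) = -0.8000
  w = (-10 - (1)·-1.0000 - (-3)·-0.8000) / (-6) = 1.9000
Iteration 2:
  u = (-10 - (-4)·-0.8000 - (-2)·1.9000) / (10) = -0.9400
  v = (-2 - (-2)·-0.9400 - (2)·1.9000) / (5) = -1.5360
  w = (-10 - (1)·-0.9400 - (-3)·-1.5360) / (-6) = 2.2780
Iteration 3:
  u = (-10 - (-4)·-1.5360 - (-2)·2.2780) / (10) = -1.1588
  v = (-2 - (-2)·-1.1588 - (2)·2.2780) / (5) = -1.7747
  w = (-10 - (1)·-1.1588 - (-3)·-1.7747) / (-6) = 2.3609
Residual b − A·x = (-0.7890, -0.1659, 0.0001)

-0.1659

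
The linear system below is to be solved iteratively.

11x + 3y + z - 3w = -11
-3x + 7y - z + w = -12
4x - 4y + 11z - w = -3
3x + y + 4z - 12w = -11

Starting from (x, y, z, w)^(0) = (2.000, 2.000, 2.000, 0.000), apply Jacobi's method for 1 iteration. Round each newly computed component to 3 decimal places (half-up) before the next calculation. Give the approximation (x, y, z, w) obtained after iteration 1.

(-1.727, -0.571, -0.273, 2.250)

Iteration 1:
  x = (-11 - (3)·2.000 - (1)·2.000 - (-3)·0.000) / (11) = -1.727
  y = (-12 - (-3)·2.000 - (-1)·2.000 - (1)·0.000) / (7) = -0.571
  z = (-3 - (4)·2.000 - (-4)·2.000 - (-1)·0.000) / (11) = -0.273
  w = (-11 - (3)·2.000 - (1)·2.000 - (4)·2.000) / (-12) = 2.250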